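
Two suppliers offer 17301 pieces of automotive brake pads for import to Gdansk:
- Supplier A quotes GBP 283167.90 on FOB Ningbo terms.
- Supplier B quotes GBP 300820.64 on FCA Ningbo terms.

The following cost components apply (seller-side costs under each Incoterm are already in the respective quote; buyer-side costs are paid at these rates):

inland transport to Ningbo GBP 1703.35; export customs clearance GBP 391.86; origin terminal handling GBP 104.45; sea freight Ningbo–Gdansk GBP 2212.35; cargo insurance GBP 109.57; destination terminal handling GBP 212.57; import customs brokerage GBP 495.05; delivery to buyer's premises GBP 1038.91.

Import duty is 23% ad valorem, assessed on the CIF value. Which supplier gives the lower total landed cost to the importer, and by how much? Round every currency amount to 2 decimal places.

Supplier A is cheaper by GBP 21841.34

Supplier A (FOB):
CIF value = FOB price + freight + insurance = 283167.90 + 2212.35 + 109.57 = 285489.82
Import duty = 285489.82 × 23% = 65662.66
Buyer bears (A): 2212.35 + 109.57 + 212.57 + 495.05 + 1038.91 = 4068.45
Landed cost (A) = invoice 283167.90 + 4068.45 + duty 65662.66 = 352899.01
Supplier B (FCA):
CIF value = FCA price + origin terminal + freight + insurance = 300820.64 + 104.45 + 2212.35 + 109.57 = 303247.01
Import duty = 303247.01 × 23% = 69746.81
Buyer bears (B): 104.45 + 2212.35 + 109.57 + 212.57 + 495.05 + 1038.91 = 4172.90
Landed cost (B) = invoice 300820.64 + 4172.90 + duty 69746.81 = 374740.35
Difference = |352899.01 − 374740.35| = 21841.34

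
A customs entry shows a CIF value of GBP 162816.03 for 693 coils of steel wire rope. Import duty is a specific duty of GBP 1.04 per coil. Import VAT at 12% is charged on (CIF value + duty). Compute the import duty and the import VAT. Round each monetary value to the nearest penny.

Import duty: GBP 720.72; import VAT: GBP 19624.41

Import duty = 693 × 1.04 = 720.72
VAT base = CIF + duty = 162816.03 + 720.72 = 163536.75
Import VAT = 163536.75 × 12% = 19624.41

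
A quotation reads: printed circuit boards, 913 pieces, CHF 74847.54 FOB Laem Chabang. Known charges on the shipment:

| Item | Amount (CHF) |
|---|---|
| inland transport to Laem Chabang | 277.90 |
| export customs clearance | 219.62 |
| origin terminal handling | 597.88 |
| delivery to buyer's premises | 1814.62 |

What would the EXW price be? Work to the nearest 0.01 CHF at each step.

Not relevant to the conversion: delivery — on the buyer under both terms; not part of either seller's price.
From FOB to EXW, the seller no longer bears: inland to port, export clearance, origin terminal.
EXW price = 74847.54 − 277.90 − 219.62 − 597.88 = 73752.14

EXW price: CHF 73752.14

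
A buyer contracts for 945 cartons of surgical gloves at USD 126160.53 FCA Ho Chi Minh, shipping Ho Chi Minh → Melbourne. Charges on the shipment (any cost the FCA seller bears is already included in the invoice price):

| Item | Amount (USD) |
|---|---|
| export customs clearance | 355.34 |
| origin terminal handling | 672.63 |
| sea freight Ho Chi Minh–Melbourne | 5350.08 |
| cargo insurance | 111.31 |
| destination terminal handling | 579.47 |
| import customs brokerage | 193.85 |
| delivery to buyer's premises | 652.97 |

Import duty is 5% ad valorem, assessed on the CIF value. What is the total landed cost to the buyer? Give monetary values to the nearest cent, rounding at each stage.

FCA: the seller delivers export-cleared goods to the carrier; the buyer bears costs from that point.
Already in the invoice (seller's account under FCA): export clearance — exclude.
CIF value = FCA price + origin terminal + freight + insurance = 126160.53 + 672.63 + 5350.08 + 111.31 = 132294.55
Import duty = 132294.55 × 5% = 6614.73
Buyer bears: origin terminal 672.63 + freight 5350.08 + insurance 111.31 + destination terminal 579.47 + brokerage 193.85 + delivery 652.97 + duty 6614.73 = 14175.04
Landed cost = invoice 126160.53 + 14175.04 = 140335.57

Total landed cost: USD 140335.57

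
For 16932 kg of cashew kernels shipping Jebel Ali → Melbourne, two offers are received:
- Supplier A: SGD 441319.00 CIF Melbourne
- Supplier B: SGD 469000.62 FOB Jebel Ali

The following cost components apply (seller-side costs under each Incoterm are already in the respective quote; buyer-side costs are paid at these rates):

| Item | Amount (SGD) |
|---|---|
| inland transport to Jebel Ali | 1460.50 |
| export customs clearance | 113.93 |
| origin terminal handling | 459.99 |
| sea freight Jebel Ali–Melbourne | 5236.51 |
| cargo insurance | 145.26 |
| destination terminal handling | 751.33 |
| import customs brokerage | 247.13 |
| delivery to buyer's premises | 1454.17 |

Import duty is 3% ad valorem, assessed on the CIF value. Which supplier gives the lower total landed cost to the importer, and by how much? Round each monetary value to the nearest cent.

Supplier A (CIF):
The CIF price already equals the CIF value: 441319.00
Import duty = 441319.00 × 3% = 13239.57
Buyer bears (A): 751.33 + 247.13 + 1454.17 = 2452.63
Landed cost (A) = invoice 441319.00 + 2452.63 + duty 13239.57 = 457011.20
Supplier B (FOB):
CIF value = FOB price + freight + insurance = 469000.62 + 5236.51 + 145.26 = 474382.39
Import duty = 474382.39 × 3% = 14231.47
Buyer bears (B): 5236.51 + 145.26 + 751.33 + 247.13 + 1454.17 = 7834.40
Landed cost (B) = invoice 469000.62 + 7834.40 + duty 14231.47 = 491066.49
Difference = |457011.20 − 491066.49| = 34055.29

Supplier A is cheaper by SGD 34055.29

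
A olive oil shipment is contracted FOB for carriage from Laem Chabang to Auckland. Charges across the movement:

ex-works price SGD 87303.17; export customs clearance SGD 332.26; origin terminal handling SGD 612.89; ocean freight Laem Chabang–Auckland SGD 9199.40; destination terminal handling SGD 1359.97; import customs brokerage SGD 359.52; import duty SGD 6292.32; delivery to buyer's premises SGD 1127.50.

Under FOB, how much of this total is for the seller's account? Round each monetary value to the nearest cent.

Seller's account: SGD 88248.32

FOB: the seller bears costs until goods are on board at the origin port; the buyer bears freight, insurance and all costs thereafter.
Seller's account: goods 87303.17 + export clearance 332.26 + origin terminal 612.89 = 88248.32
Buyer's account: freight 9199.40 + destination terminal 1359.97 + brokerage 359.52 + duty 6292.32 + delivery 1127.50 = 18338.71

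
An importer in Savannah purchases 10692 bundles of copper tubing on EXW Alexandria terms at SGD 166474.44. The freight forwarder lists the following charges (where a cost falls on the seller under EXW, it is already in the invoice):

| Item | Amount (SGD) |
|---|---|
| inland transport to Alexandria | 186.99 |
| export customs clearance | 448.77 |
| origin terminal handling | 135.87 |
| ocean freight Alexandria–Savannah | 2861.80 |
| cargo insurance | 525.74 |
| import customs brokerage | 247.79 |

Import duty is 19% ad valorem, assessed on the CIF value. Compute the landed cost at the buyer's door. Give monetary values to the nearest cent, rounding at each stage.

Total landed cost: SGD 203301.79

EXW: the seller makes goods available at their premises; the buyer bears all onward costs.
CIF value = EXW price + inland to port + export clearance + origin terminal + freight + insurance = 166474.44 + 186.99 + 448.77 + 135.87 + 2861.80 + 525.74 = 170633.61
Import duty = 170633.61 × 19% = 32420.39
Buyer bears: inland to port 186.99 + export clearance 448.77 + origin terminal 135.87 + freight 2861.80 + insurance 525.74 + brokerage 247.79 + duty 32420.39 = 36827.35
Landed cost = invoice 166474.44 + 36827.35 = 203301.79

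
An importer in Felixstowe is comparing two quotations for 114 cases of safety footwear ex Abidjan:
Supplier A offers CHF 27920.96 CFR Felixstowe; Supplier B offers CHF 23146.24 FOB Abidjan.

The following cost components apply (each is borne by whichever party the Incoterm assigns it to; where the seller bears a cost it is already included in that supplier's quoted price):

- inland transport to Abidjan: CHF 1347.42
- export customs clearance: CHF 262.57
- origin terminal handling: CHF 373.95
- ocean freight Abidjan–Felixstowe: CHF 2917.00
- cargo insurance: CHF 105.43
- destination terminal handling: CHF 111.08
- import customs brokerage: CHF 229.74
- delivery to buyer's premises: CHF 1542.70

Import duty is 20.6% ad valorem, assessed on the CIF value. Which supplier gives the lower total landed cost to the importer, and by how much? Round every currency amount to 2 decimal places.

Supplier B is cheaper by CHF 2240.41

Supplier A (CFR):
CIF value = CFR price + insurance = 27920.96 + 105.43 = 28026.39
Import duty = 28026.39 × 20.6% = 5773.44
Buyer bears (A): 105.43 + 111.08 + 229.74 + 1542.70 = 1988.95
Landed cost (A) = invoice 27920.96 + 1988.95 + duty 5773.44 = 35683.35
Supplier B (FOB):
CIF value = FOB price + freight + insurance = 23146.24 + 2917.00 + 105.43 = 26168.67
Import duty = 26168.67 × 20.6% = 5390.75
Buyer bears (B): 2917.00 + 105.43 + 111.08 + 229.74 + 1542.70 = 4905.95
Landed cost (B) = invoice 23146.24 + 4905.95 + duty 5390.75 = 33442.94
Difference = |35683.35 − 33442.94| = 2240.41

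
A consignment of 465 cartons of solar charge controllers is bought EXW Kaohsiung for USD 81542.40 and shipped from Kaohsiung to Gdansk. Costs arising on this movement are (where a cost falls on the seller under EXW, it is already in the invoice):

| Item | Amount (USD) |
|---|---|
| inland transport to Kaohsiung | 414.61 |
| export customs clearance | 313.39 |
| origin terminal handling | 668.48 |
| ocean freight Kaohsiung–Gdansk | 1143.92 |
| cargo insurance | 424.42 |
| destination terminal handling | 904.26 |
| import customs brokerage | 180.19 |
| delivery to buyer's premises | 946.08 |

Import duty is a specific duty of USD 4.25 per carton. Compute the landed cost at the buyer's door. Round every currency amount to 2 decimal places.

EXW: the seller makes goods available at their premises; the buyer bears all onward costs.
CIF value = EXW price + inland to port + export clearance + origin terminal + freight + insurance = 81542.40 + 414.61 + 313.39 + 668.48 + 1143.92 + 424.42 = 84507.22
Import duty = 465 × 4.25 = 1976.25
Buyer bears: inland to port 414.61 + export clearance 313.39 + origin terminal 668.48 + freight 1143.92 + insurance 424.42 + destination terminal 904.26 + brokerage 180.19 + delivery 946.08 + duty 1976.25 = 6971.60
Landed cost = invoice 81542.40 + 6971.60 = 88514.00

Total landed cost: USD 88514.00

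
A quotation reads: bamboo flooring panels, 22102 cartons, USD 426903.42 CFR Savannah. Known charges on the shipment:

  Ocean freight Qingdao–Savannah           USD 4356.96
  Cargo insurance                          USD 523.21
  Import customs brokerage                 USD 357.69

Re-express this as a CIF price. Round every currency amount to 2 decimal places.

CIF price: USD 427426.63

Not relevant to the conversion: freight — on the seller under both CFR and CIF; already in the CFR price and stays in the CIF price. brokerage — on the buyer under both terms; not part of either seller's price.
From CFR to CIF, the seller additionally bears: insurance.
CIF price = 426903.42 + 523.21 = 427426.63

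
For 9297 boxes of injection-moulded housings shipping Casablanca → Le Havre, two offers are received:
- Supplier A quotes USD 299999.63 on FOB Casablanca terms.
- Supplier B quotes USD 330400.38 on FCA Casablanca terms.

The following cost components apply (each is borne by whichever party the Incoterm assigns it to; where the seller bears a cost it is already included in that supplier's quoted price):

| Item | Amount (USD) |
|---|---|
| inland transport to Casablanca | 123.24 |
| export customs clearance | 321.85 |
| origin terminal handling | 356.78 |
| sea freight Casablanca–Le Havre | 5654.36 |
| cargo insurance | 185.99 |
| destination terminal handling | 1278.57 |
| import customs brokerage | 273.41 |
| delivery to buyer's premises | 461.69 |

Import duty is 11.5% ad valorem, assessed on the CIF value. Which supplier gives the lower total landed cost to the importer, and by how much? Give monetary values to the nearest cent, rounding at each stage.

Supplier A (FOB):
CIF value = FOB price + freight + insurance = 299999.63 + 5654.36 + 185.99 = 305839.98
Import duty = 305839.98 × 11.5% = 35171.60
Buyer bears (A): 5654.36 + 185.99 + 1278.57 + 273.41 + 461.69 = 7854.02
Landed cost (A) = invoice 299999.63 + 7854.02 + duty 35171.60 = 343025.25
Supplier B (FCA):
CIF value = FCA price + origin terminal + freight + insurance = 330400.38 + 356.78 + 5654.36 + 185.99 = 336597.51
Import duty = 336597.51 × 11.5% = 38708.71
Buyer bears (B): 356.78 + 5654.36 + 185.99 + 1278.57 + 273.41 + 461.69 = 8210.80
Landed cost (B) = invoice 330400.38 + 8210.80 + duty 38708.71 = 377319.89
Difference = |343025.25 − 377319.89| = 34294.64

Supplier A is cheaper by USD 34294.64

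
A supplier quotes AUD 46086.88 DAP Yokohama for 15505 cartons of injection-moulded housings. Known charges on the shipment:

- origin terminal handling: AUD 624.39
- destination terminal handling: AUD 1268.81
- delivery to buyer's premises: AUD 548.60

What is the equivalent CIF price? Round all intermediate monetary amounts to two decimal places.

CIF price: AUD 44269.47

Not relevant to the conversion: origin terminal — on the seller under both DAP and CIF; already in the DAP price and stays in the CIF price.
From DAP to CIF, the seller no longer bears: destination terminal, delivery.
CIF price = 46086.88 − 1268.81 − 548.60 = 44269.47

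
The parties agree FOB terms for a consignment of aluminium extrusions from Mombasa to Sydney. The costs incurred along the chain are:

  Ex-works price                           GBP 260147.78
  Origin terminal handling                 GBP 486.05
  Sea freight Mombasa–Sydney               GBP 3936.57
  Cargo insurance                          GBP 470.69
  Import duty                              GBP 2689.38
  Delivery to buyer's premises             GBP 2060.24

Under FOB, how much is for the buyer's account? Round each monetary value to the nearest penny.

FOB: the seller bears costs until goods are on board at the origin port; the buyer bears freight, insurance and all costs thereafter.
Seller's account: goods 260147.78 + origin terminal 486.05 = 260633.83
Buyer's account: freight 3936.57 + insurance 470.69 + duty 2689.38 + delivery 2060.24 = 9156.88

Buyer's account: GBP 9156.88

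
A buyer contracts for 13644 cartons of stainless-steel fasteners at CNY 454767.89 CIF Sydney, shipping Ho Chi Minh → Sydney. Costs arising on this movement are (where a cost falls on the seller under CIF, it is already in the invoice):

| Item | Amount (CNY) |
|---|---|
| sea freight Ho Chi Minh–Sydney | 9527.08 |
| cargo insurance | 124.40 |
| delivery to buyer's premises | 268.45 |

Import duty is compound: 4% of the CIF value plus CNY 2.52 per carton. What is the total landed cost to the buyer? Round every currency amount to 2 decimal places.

Total landed cost: CNY 507609.94

CIF: the seller pays costs through ocean freight and marine insurance to the destination port.
Already in the invoice (seller's account under CIF): freight, insurance — exclude.
The CIF price already equals the CIF value: 454767.89
Ad valorem component: 454767.89 × 4% = 18190.72
Specific component: 13644 × 2.52 = 34382.88
Import duty = 18190.72 + 34382.88 = 52573.60
Buyer bears: delivery 268.45 + duty 52573.60 = 52842.05
Landed cost = invoice 454767.89 + 52842.05 = 507609.94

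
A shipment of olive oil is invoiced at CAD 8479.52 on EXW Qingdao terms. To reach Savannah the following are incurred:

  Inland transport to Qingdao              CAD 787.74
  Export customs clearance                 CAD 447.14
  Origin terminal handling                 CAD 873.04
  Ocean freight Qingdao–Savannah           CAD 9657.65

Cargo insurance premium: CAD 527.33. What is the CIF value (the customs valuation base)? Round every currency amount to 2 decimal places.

CIF value: CAD 20772.42

CIF = EXW price + pre-shipment costs + freight + insurance
CIF = 8479.52 + 787.74 + 447.14 + 873.04 + 9657.65 + 527.33 = 20772.42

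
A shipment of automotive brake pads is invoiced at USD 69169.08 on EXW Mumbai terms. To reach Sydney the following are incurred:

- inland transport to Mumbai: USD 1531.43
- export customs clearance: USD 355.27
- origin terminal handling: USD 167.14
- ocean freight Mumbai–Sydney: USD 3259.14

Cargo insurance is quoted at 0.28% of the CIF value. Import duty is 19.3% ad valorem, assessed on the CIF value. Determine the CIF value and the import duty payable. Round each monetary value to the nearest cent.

CIF value: USD 74691.20; import duty: USD 14415.40

Let C be the CIF value. C = EXW price + pre-shipment costs + freight + 0.28% × C
C − 0.28% × C = 69169.08 + 1531.43 + 355.27 + 167.14 + 3259.14
0.9972 × C = 74482.06
C = 74482.06 / 0.9972 = 74691.20
Insurance premium = 0.28% × 74691.20 = 209.14
Import duty = 74691.20 × 19.3% = 14415.40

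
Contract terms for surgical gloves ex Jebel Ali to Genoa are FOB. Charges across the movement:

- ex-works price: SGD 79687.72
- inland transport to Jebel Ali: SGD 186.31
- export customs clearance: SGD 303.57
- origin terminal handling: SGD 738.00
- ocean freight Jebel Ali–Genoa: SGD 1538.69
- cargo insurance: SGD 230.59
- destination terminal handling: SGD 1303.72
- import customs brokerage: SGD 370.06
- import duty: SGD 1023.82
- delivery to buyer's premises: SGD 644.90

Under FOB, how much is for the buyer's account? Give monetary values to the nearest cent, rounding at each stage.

Buyer's account: SGD 5111.78

FOB: the seller bears costs until goods are on board at the origin port; the buyer bears freight, insurance and all costs thereafter.
Seller's account: goods 79687.72 + inland to port 186.31 + export clearance 303.57 + origin terminal 738.00 = 80915.60
Buyer's account: freight 1538.69 + insurance 230.59 + destination terminal 1303.72 + brokerage 370.06 + duty 1023.82 + delivery 644.90 = 5111.78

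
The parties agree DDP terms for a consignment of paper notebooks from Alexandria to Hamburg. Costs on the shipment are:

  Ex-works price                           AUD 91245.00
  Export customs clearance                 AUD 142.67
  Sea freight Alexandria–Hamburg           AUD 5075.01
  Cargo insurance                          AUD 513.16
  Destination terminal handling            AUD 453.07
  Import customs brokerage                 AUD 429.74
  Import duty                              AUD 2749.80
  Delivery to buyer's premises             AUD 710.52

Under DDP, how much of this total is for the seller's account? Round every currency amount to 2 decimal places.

DDP: the seller bears all costs including import duty.
Seller's account: goods 91245.00 + export clearance 142.67 + freight 5075.01 + insurance 513.16 + destination terminal 453.07 + brokerage 429.74 + duty 2749.80 + delivery 710.52 = 101318.97
Buyer's account: 0.00

Seller's account: AUD 101318.97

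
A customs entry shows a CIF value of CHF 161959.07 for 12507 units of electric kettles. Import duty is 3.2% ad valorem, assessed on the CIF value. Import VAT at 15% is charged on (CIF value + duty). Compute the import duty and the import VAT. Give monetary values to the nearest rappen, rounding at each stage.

Import duty = 161959.07 × 3.2% = 5182.69
VAT base = CIF + duty = 161959.07 + 5182.69 = 167141.76
Import VAT = 167141.76 × 15% = 25071.26

Import duty: CHF 5182.69; import VAT: CHF 25071.26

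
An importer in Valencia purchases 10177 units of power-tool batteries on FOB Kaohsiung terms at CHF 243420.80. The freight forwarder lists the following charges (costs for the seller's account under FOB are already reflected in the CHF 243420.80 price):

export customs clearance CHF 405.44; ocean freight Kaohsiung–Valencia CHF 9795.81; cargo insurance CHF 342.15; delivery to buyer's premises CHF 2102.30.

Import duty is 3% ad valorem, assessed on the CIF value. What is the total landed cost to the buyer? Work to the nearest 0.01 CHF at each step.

FOB: the seller bears costs until goods are on board at the origin port; the buyer bears freight, insurance and all costs thereafter.
Already in the invoice (seller's account under FOB): export clearance — exclude.
CIF value = FOB price + freight + insurance = 243420.80 + 9795.81 + 342.15 = 253558.76
Import duty = 253558.76 × 3% = 7606.76
Buyer bears: freight 9795.81 + insurance 342.15 + delivery 2102.30 + duty 7606.76 = 19847.02
Landed cost = invoice 243420.80 + 19847.02 = 263267.82

Total landed cost: CHF 263267.82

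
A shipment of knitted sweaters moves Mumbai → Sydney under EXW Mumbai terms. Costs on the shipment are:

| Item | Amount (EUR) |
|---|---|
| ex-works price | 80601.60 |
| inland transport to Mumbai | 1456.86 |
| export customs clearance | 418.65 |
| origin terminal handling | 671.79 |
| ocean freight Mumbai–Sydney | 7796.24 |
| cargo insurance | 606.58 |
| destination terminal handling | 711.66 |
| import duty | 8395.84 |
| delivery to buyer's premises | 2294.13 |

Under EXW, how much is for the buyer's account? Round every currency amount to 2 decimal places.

EXW: the seller makes goods available at their premises; the buyer bears all onward costs.
Seller's account: goods 80601.60 = 80601.60
Buyer's account: inland to port 1456.86 + export clearance 418.65 + origin terminal 671.79 + freight 7796.24 + insurance 606.58 + destination terminal 711.66 + duty 8395.84 + delivery 2294.13 = 22351.75

Buyer's account: EUR 22351.75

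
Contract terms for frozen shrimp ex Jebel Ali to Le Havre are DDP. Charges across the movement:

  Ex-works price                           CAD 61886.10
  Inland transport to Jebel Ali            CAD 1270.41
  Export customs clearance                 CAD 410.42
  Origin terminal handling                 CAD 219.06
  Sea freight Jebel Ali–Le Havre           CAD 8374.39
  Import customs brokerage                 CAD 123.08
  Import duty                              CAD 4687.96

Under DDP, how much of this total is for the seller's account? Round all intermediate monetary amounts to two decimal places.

Seller's account: CAD 76971.42

DDP: the seller bears all costs including import duty.
Seller's account: goods 61886.10 + inland to port 1270.41 + export clearance 410.42 + origin terminal 219.06 + freight 8374.39 + brokerage 123.08 + duty 4687.96 = 76971.42
Buyer's account: 0.00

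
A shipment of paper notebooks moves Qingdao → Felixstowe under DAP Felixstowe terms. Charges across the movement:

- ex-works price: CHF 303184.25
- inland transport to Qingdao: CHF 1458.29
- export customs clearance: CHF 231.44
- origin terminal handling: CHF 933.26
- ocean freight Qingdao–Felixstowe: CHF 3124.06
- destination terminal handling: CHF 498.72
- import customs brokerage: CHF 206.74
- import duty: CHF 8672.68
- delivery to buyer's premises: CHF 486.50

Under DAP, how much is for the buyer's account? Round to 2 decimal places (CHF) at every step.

Buyer's account: CHF 8879.42

DAP: the seller bears all costs to the named destination except import duty and clearance.
Seller's account: goods 303184.25 + inland to port 1458.29 + export clearance 231.44 + origin terminal 933.26 + freight 3124.06 + destination terminal 498.72 + delivery 486.50 = 309916.52
Buyer's account: brokerage 206.74 + duty 8672.68 = 8879.42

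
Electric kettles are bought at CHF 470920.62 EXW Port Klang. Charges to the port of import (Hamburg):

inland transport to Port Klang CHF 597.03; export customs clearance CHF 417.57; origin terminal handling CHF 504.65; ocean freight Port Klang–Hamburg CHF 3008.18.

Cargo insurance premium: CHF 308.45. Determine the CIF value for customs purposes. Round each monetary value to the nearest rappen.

CIF value: CHF 475756.50

CIF = EXW price + pre-shipment costs + freight + insurance
CIF = 470920.62 + 597.03 + 417.57 + 504.65 + 3008.18 + 308.45 = 475756.50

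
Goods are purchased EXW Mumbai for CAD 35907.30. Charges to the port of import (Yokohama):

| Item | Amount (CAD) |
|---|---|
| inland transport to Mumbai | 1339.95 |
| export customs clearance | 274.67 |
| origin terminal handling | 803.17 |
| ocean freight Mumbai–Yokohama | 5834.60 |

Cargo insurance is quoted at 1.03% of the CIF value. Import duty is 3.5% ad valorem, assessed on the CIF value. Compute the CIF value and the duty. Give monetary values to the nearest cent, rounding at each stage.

CIF value: CAD 44619.27; import duty: CAD 1561.67

Let C be the CIF value. C = EXW price + pre-shipment costs + freight + 1.03% × C
C − 1.03% × C = 35907.30 + 1339.95 + 274.67 + 803.17 + 5834.60
0.9897 × C = 44159.69
C = 44159.69 / 0.9897 = 44619.27
Insurance premium = 1.03% × 44619.27 = 459.58
Import duty = 44619.27 × 3.5% = 1561.67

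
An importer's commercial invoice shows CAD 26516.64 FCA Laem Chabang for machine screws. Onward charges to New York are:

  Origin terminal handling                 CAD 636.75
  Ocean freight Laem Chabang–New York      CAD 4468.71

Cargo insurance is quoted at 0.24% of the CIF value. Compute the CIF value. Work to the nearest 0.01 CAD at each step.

CIF value: CAD 31698.18

Let C be the CIF value. C = FCA price + pre-shipment costs + freight + 0.24% × C
C − 0.24% × C = 26516.64 + 636.75 + 4468.71
0.9976 × C = 31622.10
C = 31622.10 / 0.9976 = 31698.18
Insurance premium = 0.24% × 31698.18 = 76.08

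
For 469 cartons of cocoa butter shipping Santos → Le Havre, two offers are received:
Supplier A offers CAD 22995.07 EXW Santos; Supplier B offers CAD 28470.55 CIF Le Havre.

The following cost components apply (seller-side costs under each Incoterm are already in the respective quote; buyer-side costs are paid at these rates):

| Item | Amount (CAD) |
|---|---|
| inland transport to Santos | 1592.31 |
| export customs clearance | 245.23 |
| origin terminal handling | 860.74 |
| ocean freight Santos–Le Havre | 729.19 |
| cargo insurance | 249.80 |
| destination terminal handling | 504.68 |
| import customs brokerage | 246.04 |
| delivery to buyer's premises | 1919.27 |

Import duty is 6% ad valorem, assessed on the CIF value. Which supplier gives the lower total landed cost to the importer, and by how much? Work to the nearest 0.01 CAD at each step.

Supplier A (EXW):
CIF value = EXW price + inland to port + export clearance + origin terminal + freight + insurance = 22995.07 + 1592.31 + 245.23 + 860.74 + 729.19 + 249.80 = 26672.34
Import duty = 26672.34 × 6% = 1600.34
Buyer bears (A): 1592.31 + 245.23 + 860.74 + 729.19 + 249.80 + 504.68 + 246.04 + 1919.27 = 6347.26
Landed cost (A) = invoice 22995.07 + 6347.26 + duty 1600.34 = 30942.67
Supplier B (CIF):
The CIF price already equals the CIF value: 28470.55
Import duty = 28470.55 × 6% = 1708.23
Buyer bears (B): 504.68 + 246.04 + 1919.27 = 2669.99
Landed cost (B) = invoice 28470.55 + 2669.99 + duty 1708.23 = 32848.77
Difference = |30942.67 − 32848.77| = 1906.10

Supplier A is cheaper by CAD 1906.10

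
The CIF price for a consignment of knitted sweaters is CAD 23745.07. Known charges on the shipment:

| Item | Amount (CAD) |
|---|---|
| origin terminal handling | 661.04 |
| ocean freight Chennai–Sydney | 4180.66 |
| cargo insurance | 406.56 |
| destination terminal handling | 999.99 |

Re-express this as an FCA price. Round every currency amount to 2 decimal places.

FCA price: CAD 18496.81

Not relevant to the conversion: destination terminal — on the buyer under both terms; not part of either seller's price.
From CIF to FCA, the seller no longer bears: origin terminal, freight, insurance.
FCA price = 23745.07 − 661.04 − 4180.66 − 406.56 = 18496.81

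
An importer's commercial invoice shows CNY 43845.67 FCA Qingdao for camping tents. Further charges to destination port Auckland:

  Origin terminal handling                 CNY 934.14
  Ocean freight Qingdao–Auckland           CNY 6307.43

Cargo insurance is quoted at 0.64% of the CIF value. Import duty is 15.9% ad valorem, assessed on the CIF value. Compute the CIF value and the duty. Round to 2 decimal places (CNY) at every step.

CIF value: CNY 51416.30; import duty: CNY 8175.19

Let C be the CIF value. C = FCA price + pre-shipment costs + freight + 0.64% × C
C − 0.64% × C = 43845.67 + 934.14 + 6307.43
0.9936 × C = 51087.24
C = 51087.24 / 0.9936 = 51416.30
Insurance premium = 0.64% × 51416.30 = 329.06
Import duty = 51416.30 × 15.9% = 8175.19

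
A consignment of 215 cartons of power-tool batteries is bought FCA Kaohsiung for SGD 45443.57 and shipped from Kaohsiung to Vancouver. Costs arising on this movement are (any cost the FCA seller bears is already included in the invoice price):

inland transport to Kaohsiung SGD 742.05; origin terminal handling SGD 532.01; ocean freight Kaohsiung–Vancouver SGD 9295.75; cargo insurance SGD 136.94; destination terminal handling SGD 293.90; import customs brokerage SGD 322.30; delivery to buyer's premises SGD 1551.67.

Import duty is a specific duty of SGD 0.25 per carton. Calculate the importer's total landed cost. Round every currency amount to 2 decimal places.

FCA: the seller delivers export-cleared goods to the carrier; the buyer bears costs from that point.
Already in the invoice (seller's account under FCA): inland to port — exclude.
CIF value = FCA price + origin terminal + freight + insurance = 45443.57 + 532.01 + 9295.75 + 136.94 = 55408.27
Import duty = 215 × 0.25 = 53.75
Buyer bears: origin terminal 532.01 + freight 9295.75 + insurance 136.94 + destination terminal 293.90 + brokerage 322.30 + delivery 1551.67 + duty 53.75 = 12186.32
Landed cost = invoice 45443.57 + 12186.32 = 57629.89

Total landed cost: SGD 57629.89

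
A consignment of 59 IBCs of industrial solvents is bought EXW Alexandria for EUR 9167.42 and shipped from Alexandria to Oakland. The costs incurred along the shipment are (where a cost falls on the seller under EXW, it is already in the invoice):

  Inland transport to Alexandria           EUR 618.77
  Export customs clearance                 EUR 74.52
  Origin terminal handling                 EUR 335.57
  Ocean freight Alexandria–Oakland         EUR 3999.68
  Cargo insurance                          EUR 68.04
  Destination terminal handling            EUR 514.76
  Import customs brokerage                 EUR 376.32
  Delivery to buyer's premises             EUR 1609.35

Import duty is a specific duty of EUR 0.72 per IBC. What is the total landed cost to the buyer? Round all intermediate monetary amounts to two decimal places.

Total landed cost: EUR 16806.91

EXW: the seller makes goods available at their premises; the buyer bears all onward costs.
CIF value = EXW price + inland to port + export clearance + origin terminal + freight + insurance = 9167.42 + 618.77 + 74.52 + 335.57 + 3999.68 + 68.04 = 14264.00
Import duty = 59 × 0.72 = 42.48
Buyer bears: inland to port 618.77 + export clearance 74.52 + origin terminal 335.57 + freight 3999.68 + insurance 68.04 + destination terminal 514.76 + brokerage 376.32 + delivery 1609.35 + duty 42.48 = 7639.49
Landed cost = invoice 9167.42 + 7639.49 = 16806.91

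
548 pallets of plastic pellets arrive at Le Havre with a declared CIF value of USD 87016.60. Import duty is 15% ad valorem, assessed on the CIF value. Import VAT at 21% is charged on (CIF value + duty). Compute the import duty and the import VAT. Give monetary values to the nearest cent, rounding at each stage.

Import duty = 87016.60 × 15% = 13052.49
VAT base = CIF + duty = 87016.60 + 13052.49 = 100069.09
Import VAT = 100069.09 × 21% = 21014.51

Import duty: USD 13052.49; import VAT: USD 21014.51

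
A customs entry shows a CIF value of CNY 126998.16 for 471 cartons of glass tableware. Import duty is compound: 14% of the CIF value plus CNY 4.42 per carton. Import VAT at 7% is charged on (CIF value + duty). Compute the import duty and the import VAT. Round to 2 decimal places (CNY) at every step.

Ad valorem component: 126998.16 × 14% = 17779.74
Specific component: 471 × 4.42 = 2081.82
Import duty = 17779.74 + 2081.82 = 19861.56
VAT base = CIF + duty = 126998.16 + 19861.56 = 146859.72
Import VAT = 146859.72 × 7% = 10280.18

Import duty: CNY 19861.56; import VAT: CNY 10280.18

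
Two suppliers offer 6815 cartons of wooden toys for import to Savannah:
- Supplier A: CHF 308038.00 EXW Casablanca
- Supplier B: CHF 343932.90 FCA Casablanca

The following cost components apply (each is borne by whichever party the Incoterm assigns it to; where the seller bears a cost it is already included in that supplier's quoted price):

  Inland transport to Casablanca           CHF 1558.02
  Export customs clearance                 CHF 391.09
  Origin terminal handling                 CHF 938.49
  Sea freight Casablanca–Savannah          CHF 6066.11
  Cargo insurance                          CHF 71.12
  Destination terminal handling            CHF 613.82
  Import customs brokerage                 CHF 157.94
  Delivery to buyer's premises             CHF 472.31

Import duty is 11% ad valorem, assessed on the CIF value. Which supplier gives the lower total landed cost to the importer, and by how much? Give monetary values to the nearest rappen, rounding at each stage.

Supplier A (EXW):
CIF value = EXW price + inland to port + export clearance + origin terminal + freight + insurance = 308038.00 + 1558.02 + 391.09 + 938.49 + 6066.11 + 71.12 = 317062.83
Import duty = 317062.83 × 11% = 34876.91
Buyer bears (A): 1558.02 + 391.09 + 938.49 + 6066.11 + 71.12 + 613.82 + 157.94 + 472.31 = 10268.90
Landed cost (A) = invoice 308038.00 + 10268.90 + duty 34876.91 = 353183.81
Supplier B (FCA):
CIF value = FCA price + origin terminal + freight + insurance = 343932.90 + 938.49 + 6066.11 + 71.12 = 351008.62
Import duty = 351008.62 × 11% = 38610.95
Buyer bears (B): 938.49 + 6066.11 + 71.12 + 613.82 + 157.94 + 472.31 = 8319.79
Landed cost (B) = invoice 343932.90 + 8319.79 + duty 38610.95 = 390863.64
Difference = |353183.81 − 390863.64| = 37679.83

Supplier A is cheaper by CHF 37679.83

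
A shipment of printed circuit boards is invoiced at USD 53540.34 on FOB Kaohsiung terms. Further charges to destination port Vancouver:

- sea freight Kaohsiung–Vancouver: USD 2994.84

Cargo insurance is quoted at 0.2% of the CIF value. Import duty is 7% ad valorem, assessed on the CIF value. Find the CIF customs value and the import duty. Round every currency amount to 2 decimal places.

Let C be the CIF value. C = FOB price + freight + 0.2% × C
C − 0.2% × C = 53540.34 + 2994.84
0.998 × C = 56535.18
C = 56535.18 / 0.998 = 56648.48
Insurance premium = 0.2% × 56648.48 = 113.30
Import duty = 56648.48 × 7% = 3965.39

CIF value: USD 56648.48; import duty: USD 3965.39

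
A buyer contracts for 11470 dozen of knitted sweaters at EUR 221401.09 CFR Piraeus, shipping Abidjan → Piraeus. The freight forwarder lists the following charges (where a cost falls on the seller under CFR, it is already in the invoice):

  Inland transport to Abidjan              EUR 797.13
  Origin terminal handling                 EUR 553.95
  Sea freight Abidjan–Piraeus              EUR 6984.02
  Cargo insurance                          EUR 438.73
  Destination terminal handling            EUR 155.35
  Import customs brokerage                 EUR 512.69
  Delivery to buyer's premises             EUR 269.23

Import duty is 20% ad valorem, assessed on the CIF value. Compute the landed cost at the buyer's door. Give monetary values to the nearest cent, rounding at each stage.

CFR: the seller pays costs through ocean freight to the destination port, but not insurance.
Already in the invoice (seller's account under CFR): inland to port, origin terminal, freight — exclude.
CIF value = CFR price + insurance = 221401.09 + 438.73 = 221839.82
Import duty = 221839.82 × 20% = 44367.96
Buyer bears: insurance 438.73 + destination terminal 155.35 + brokerage 512.69 + delivery 269.23 + duty 44367.96 = 45743.96
Landed cost = invoice 221401.09 + 45743.96 = 267145.05

Total landed cost: EUR 267145.05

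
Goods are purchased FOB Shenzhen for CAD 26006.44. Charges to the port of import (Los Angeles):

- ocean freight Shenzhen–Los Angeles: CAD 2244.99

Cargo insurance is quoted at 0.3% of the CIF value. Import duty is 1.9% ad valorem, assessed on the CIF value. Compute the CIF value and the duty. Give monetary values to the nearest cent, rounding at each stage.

CIF value: CAD 28336.44; import duty: CAD 538.39

Let C be the CIF value. C = FOB price + freight + 0.3% × C
C − 0.3% × C = 26006.44 + 2244.99
0.997 × C = 28251.43
C = 28251.43 / 0.997 = 28336.44
Insurance premium = 0.3% × 28336.44 = 85.01
Import duty = 28336.44 × 1.9% = 538.39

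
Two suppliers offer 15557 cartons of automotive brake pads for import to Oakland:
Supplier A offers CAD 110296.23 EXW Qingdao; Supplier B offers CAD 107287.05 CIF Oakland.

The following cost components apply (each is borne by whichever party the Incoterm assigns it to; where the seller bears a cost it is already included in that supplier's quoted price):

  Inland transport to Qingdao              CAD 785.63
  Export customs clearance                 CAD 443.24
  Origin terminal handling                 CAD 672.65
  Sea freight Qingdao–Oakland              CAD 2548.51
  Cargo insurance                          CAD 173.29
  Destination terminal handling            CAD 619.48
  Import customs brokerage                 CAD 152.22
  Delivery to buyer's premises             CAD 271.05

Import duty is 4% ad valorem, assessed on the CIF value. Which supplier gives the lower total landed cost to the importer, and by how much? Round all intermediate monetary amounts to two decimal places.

Supplier B is cheaper by CAD 7937.80

Supplier A (EXW):
CIF value = EXW price + inland to port + export clearance + origin terminal + freight + insurance = 110296.23 + 785.63 + 443.24 + 672.65 + 2548.51 + 173.29 = 114919.55
Import duty = 114919.55 × 4% = 4596.78
Buyer bears (A): 785.63 + 443.24 + 672.65 + 2548.51 + 173.29 + 619.48 + 152.22 + 271.05 = 5666.07
Landed cost (A) = invoice 110296.23 + 5666.07 + duty 4596.78 = 120559.08
Supplier B (CIF):
The CIF price already equals the CIF value: 107287.05
Import duty = 107287.05 × 4% = 4291.48
Buyer bears (B): 619.48 + 152.22 + 271.05 = 1042.75
Landed cost (B) = invoice 107287.05 + 1042.75 + duty 4291.48 = 112621.28
Difference = |120559.08 − 112621.28| = 7937.80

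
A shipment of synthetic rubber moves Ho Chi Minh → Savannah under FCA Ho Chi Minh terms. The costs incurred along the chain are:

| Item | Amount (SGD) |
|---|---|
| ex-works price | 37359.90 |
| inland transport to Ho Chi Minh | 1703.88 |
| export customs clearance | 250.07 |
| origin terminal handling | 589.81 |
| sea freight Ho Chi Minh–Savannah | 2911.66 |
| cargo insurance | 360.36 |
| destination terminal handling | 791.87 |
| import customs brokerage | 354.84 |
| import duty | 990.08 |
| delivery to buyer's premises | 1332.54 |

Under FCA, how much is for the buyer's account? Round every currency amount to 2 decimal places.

FCA: the seller delivers export-cleared goods to the carrier; the buyer bears costs from that point.
Seller's account: goods 37359.90 + inland to port 1703.88 + export clearance 250.07 = 39313.85
Buyer's account: origin terminal 589.81 + freight 2911.66 + insurance 360.36 + destination terminal 791.87 + brokerage 354.84 + duty 990.08 + delivery 1332.54 = 7331.16

Buyer's account: SGD 7331.16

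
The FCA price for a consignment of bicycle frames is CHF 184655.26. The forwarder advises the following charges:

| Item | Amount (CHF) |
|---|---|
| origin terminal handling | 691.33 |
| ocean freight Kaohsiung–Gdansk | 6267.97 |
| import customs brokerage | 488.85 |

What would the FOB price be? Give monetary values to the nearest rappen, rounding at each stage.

FOB price: CHF 185346.59

Not relevant to the conversion: freight, brokerage — on the buyer under both terms; not part of either seller's price.
From FCA to FOB, the seller additionally bears: origin terminal.
FOB price = 184655.26 + 691.33 = 185346.59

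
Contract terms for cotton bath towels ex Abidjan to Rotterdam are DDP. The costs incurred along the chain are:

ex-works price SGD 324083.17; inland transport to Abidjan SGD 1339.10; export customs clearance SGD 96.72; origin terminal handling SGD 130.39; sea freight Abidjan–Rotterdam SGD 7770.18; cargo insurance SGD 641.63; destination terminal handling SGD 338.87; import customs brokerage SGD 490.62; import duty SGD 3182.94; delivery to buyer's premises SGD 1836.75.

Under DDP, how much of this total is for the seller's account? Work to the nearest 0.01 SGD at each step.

Seller's account: SGD 339910.37

DDP: the seller bears all costs including import duty.
Seller's account: goods 324083.17 + inland to port 1339.10 + export clearance 96.72 + origin terminal 130.39 + freight 7770.18 + insurance 641.63 + destination terminal 338.87 + brokerage 490.62 + duty 3182.94 + delivery 1836.75 = 339910.37
Buyer's account: 0.00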